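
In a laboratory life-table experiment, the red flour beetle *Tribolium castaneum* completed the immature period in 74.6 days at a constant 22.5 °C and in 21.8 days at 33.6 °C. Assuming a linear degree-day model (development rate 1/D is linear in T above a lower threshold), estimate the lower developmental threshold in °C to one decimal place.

Equal thermal constants: D₁(T₁ − T_b) = D₂(T₂ − T_b).
74.6·(22.5 − T_b) = 21.8·(33.6 − T_b)
T_b = (74.6·22.5 − 21.8·33.6) / (74.6 − 21.8) = 946.02 / 52.8 = 17.917 °C ≈ 17.9 °C.

17.9 °C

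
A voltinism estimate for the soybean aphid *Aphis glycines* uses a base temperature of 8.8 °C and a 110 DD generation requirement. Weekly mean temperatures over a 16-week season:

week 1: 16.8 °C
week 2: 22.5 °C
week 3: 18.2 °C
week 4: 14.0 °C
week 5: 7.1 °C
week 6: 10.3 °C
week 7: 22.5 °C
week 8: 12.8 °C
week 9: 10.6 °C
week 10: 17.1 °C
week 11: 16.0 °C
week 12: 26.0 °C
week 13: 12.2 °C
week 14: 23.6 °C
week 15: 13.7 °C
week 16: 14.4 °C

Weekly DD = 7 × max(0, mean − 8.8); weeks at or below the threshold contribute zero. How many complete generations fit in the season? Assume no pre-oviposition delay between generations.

Weekly DD (7 × max(0, T̄ − 8.8)): 56.0, 95.9, 65.8, 36.4, 0.0, 10.5, 95.9, 28.0, 12.6, 58.1, 50.4, 120.4, 23.8, 103.6, 34.3, 39.2.
Season total = 830.9 DD.
Complete generations = ⌊830.9 / 110⌋ = 7.

7 generations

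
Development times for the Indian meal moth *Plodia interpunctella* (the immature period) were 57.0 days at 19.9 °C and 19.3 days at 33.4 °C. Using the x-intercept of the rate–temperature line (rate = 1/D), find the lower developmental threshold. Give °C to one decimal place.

Equal thermal constants: D₁(T₁ − T_b) = D₂(T₂ − T_b).
57.0·(19.9 − T_b) = 19.3·(33.4 − T_b)
T_b = (57.0·19.9 − 19.3·33.4) / (57.0 − 19.3) = 489.68 / 37.7 = 12.989 °C ≈ 13.0 °C.

13.0 °C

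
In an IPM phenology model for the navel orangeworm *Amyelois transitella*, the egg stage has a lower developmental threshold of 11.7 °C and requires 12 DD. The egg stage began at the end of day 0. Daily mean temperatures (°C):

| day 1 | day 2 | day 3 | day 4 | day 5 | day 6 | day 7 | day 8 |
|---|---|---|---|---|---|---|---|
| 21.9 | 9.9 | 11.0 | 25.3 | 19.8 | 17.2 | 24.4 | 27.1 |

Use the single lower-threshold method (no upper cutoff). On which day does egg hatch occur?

Daily DD above 11.7 °C: 10.2, 0.0, 0.0, 13.6, 8.1, 5.5, 12.7, 15.4.
Cumulative: 10.2, 10.2, 10.2, 23.8, 31.9, 37.4, 50.1, 65.5.
The total first reaches 12 DD on day 4.

day 4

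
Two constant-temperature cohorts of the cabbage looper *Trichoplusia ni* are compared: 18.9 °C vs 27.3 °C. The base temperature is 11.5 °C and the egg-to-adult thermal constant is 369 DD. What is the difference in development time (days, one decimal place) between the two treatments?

At 18.9 °C: 369 / (18.9 − 11.5) = 369 / 7.4 = 49.865 d.
At 27.3 °C: 369 / (27.3 − 11.5) = 369 / 15.8 = 23.354 d.
Difference = |49.865 − 23.354| = 26.510 ≈ 26.5 days.

26.5 days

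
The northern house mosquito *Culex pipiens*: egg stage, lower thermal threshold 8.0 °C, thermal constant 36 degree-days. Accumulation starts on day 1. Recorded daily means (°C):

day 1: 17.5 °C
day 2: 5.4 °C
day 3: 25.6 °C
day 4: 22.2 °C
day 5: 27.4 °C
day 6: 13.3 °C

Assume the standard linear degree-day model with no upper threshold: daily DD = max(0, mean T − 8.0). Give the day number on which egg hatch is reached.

Daily DD above 8.0 °C: 9.5, 0.0, 17.6, 14.2, 19.4, 5.3.
Cumulative: 9.5, 9.5, 27.1, 41.3, 60.7, 66.0.
The total first reaches 36 DD on day 4.

day 4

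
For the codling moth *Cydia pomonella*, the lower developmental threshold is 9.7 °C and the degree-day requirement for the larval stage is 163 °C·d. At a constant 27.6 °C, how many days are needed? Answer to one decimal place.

9.1 days

Daily accumulation = 27.6 − 9.7 = 17.9 DD/day.
Duration = 163 / 17.9 = 9.106 ≈ 9.1 days.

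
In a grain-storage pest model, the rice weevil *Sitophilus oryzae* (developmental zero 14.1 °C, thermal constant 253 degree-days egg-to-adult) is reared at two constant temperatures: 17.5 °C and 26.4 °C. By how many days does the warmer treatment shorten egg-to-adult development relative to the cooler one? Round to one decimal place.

53.8 days

At 17.5 °C: 253 / (17.5 − 14.1) = 253 / 3.4 = 74.412 d.
At 26.4 °C: 253 / (26.4 − 14.1) = 253 / 12.3 = 20.569 d.
Difference = |74.412 − 20.569| = 53.843 ≈ 53.8 days.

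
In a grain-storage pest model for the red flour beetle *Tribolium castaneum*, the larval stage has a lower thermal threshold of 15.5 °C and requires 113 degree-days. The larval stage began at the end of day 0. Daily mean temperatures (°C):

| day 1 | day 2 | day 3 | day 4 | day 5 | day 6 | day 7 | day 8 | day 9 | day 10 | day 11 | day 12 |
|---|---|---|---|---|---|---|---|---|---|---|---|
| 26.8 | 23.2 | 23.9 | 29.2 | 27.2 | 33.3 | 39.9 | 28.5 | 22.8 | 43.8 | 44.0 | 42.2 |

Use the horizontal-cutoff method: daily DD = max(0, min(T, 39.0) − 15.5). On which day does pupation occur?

day 9

Daily DD above 15.5 °C (capped at 23.5): 11.3, 7.7, 8.4, 13.7, 11.7, 17.8, 23.5, 13.0, 7.3, 23.5, 23.5, 23.5.
Cumulative: 11.3, 19.0, 27.4, 41.1, 52.8, 70.6, 94.1, 107.1, 114.4, 137.9, 161.4, 184.9.
The total first reaches 113 DD on day 9.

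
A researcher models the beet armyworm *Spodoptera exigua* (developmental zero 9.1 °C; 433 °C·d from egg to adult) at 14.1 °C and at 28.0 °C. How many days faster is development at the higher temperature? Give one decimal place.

At 14.1 °C: 433 / (14.1 − 9.1) = 433 / 5.0 = 86.600 d.
At 28.0 °C: 433 / (28.0 − 9.1) = 433 / 18.9 = 22.910 d.
Difference = |86.600 − 22.910| = 63.690 ≈ 63.7 days.

63.7 days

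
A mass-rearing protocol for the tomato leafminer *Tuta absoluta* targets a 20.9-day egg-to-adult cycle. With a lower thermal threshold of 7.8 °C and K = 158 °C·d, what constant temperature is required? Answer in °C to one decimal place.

Required daily accumulation = 158 / 20.9 = 7.560 DD/day.
T = T_base + 7.560 = 7.8 + 7.560 = 15.360 ≈ 15.4 °C.

15.4 °C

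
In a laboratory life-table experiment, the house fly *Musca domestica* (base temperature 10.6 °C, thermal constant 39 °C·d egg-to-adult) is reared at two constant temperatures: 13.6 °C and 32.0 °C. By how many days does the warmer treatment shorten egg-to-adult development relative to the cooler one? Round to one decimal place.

11.2 days

At 13.6 °C: 39 / (13.6 − 10.6) = 39 / 3.0 = 13.000 d.
At 32.0 °C: 39 / (32.0 − 10.6) = 39 / 21.4 = 1.822 d.
Difference = |13.000 − 1.822| = 11.178 ≈ 11.2 days.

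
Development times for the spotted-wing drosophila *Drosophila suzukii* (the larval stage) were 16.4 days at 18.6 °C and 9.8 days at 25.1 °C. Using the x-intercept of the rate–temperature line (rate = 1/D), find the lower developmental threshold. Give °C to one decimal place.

Linear rate model ⇒ the product D·(T − T_b) is constant across temperatures.
16.4·(18.6 − T_b) = 9.8·(25.1 − T_b)
T_b = (16.4·18.6 − 9.8·25.1) / (16.4 − 9.8) = 59.06 / 6.6 = 8.948 °C ≈ 8.9 °C.

8.9 °C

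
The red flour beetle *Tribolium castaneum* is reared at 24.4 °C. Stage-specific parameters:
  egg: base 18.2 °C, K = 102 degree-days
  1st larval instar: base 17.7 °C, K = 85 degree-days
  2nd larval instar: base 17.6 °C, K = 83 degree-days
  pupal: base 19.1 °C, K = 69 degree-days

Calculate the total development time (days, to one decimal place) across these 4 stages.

egg: 102 / (24.4 − 18.2) = 102 / 6.2 = 16.452 d.
1st larval instar: 85 / (24.4 − 17.7) = 85 / 6.7 = 12.687 d.
2nd larval instar: 83 / (24.4 − 17.6) = 83 / 6.8 = 12.206 d.
pupal: 69 / (24.4 − 19.1) = 69 / 5.3 = 13.019 d.
Sum = 54.363 ≈ 54.4 days.

54.4 days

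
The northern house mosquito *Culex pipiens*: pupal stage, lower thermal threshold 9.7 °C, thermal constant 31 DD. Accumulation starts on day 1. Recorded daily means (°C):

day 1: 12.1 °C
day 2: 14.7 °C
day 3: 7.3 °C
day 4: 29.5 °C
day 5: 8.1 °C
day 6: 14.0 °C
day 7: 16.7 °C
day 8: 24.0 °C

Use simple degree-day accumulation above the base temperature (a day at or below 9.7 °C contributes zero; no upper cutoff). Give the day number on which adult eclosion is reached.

day 6

Daily DD above 9.7 °C: 2.4, 5.0, 0.0, 19.8, 0.0, 4.3, 7.0, 14.3.
Cumulative: 2.4, 7.4, 7.4, 27.2, 27.2, 31.5, 38.5, 52.8.
The total first reaches 31 DD on day 6.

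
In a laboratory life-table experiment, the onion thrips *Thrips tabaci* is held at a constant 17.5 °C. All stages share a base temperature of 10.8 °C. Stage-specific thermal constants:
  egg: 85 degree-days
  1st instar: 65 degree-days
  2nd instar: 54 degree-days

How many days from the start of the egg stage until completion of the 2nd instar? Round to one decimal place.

Daily accumulation at 17.5 °C = 17.5 − 10.8 = 6.7 DD/day.
Total K = 85 + 65 + 54 = 204 DD.
Total duration = 204 / 6.7 = 30.448 ≈ 30.4 days.

30.4 days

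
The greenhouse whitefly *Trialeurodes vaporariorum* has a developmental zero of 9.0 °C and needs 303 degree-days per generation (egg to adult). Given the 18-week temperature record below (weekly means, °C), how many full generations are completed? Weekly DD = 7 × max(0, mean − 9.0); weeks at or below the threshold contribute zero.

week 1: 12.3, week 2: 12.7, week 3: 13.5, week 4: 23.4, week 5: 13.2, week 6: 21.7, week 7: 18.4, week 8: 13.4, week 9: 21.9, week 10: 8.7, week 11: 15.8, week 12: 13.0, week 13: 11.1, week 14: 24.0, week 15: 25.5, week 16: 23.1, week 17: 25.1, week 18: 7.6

Weekly DD (7 × max(0, T̄ − 9.0)): 23.1, 25.9, 31.5, 100.8, 29.4, 88.9, 65.8, 30.8, 90.3, 0.0, 47.6, 28.0, 14.7, 105.0, 115.5, 98.7, 112.7, 0.0.
Season total = 1008.7 DD.
Complete generations = ⌊1008.7 / 303⌋ = 3.

3 generations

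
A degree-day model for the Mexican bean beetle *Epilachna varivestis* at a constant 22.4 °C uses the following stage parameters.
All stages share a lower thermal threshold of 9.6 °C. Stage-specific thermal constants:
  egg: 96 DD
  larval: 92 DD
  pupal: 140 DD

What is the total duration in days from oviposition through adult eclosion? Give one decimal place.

Daily accumulation at 22.4 °C = 22.4 − 9.6 = 12.8 DD/day.
Total K = 96 + 92 + 140 = 328 DD.
Total duration = 328 / 12.8 = 25.625 ≈ 25.6 days.

25.6 days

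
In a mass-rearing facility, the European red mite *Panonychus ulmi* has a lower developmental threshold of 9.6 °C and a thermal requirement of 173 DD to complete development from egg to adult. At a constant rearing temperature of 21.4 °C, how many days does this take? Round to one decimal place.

14.7 days

Daily accumulation = 21.4 − 9.6 = 11.8 DD/day.
Duration = 173 / 11.8 = 14.661 ≈ 14.7 days.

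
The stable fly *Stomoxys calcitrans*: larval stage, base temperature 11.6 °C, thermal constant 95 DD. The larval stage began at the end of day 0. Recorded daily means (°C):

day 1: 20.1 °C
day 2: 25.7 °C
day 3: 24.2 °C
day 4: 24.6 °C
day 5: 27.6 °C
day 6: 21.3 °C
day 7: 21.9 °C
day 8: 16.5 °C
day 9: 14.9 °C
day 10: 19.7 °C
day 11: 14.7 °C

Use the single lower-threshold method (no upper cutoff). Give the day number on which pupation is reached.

Daily DD above 11.6 °C: 8.5, 14.1, 12.6, 13.0, 16.0, 9.7, 10.3, 4.9, 3.3, 8.1, 3.1.
Cumulative: 8.5, 22.6, 35.2, 48.2, 64.2, 73.9, 84.2, 89.1, 92.4, 100.5, 103.6.
The total first reaches 95 DD on day 10.

day 10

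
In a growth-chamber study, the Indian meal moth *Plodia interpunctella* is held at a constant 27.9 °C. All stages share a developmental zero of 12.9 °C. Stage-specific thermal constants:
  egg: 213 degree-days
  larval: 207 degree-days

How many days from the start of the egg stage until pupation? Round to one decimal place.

Daily accumulation at 27.9 °C = 27.9 − 12.9 = 15.0 DD/day.
Total K = 213 + 207 = 420 DD.
Total duration = 420 / 15.0 = 28.000 ≈ 28.0 days.

28.0 days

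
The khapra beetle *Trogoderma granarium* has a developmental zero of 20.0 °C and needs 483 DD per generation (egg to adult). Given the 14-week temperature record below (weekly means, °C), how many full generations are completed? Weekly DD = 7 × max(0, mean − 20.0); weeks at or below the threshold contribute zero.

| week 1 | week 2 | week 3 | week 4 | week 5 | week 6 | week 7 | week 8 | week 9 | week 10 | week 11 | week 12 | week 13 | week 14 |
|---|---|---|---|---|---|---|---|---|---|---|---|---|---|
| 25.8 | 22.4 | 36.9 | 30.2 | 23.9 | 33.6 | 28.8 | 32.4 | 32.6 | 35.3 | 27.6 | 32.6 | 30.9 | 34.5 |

2 generations

Weekly DD (7 × max(0, T̄ − 20.0)): 40.6, 16.8, 118.3, 71.4, 27.3, 95.2, 61.6, 86.8, 88.2, 107.1, 53.2, 88.2, 76.3, 101.5.
Season total = 1032.5 DD.
Complete generations = ⌊1032.5 / 483⌋ = 2.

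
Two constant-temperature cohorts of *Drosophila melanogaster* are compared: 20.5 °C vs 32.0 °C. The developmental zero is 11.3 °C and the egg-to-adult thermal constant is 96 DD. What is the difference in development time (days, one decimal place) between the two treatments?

5.8 days

At 20.5 °C: 96 / (20.5 − 11.3) = 96 / 9.2 = 10.435 d.
At 32.0 °C: 96 / (32.0 − 11.3) = 96 / 20.7 = 4.638 d.
Difference = |10.435 − 4.638| = 5.797 ≈ 5.8 days.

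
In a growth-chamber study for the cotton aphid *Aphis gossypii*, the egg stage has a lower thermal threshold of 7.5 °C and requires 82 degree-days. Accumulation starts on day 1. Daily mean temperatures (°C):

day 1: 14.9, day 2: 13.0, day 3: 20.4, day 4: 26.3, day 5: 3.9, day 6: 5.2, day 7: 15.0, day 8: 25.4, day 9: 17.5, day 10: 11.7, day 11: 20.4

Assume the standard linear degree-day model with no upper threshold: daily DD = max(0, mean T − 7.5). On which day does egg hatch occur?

day 10

Daily DD above 7.5 °C: 7.4, 5.5, 12.9, 18.8, 0.0, 0.0, 7.5, 17.9, 10.0, 4.2, 12.9.
Cumulative: 7.4, 12.9, 25.8, 44.6, 44.6, 44.6, 52.1, 70.0, 80.0, 84.2, 97.1.
The total first reaches 82 DD on day 10.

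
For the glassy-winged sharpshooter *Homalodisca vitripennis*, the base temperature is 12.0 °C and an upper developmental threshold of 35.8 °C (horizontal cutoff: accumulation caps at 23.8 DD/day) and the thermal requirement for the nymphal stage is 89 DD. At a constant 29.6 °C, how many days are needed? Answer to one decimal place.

5.1 days

Daily accumulation = 29.6 − 12.0 = 17.6 DD/day.
Duration = 89 / 17.6 = 5.057 ≈ 5.1 days.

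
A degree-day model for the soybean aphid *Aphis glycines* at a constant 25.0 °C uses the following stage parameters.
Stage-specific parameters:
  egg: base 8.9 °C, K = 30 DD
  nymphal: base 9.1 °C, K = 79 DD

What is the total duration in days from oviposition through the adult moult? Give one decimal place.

egg: 30 / (25.0 − 8.9) = 30 / 16.1 = 1.863 d.
nymphal: 79 / (25.0 − 9.1) = 79 / 15.9 = 4.969 d.
Sum = 6.832 ≈ 6.8 days.

6.8 days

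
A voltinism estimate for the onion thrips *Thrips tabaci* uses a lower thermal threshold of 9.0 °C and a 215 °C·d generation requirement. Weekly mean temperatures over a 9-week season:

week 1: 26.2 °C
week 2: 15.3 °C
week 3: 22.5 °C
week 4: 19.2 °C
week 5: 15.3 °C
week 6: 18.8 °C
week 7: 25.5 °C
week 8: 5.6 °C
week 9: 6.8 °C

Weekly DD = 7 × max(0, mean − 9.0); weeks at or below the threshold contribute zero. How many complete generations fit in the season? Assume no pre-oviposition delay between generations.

Weekly DD (7 × max(0, T̄ − 9.0)): 120.4, 44.1, 94.5, 71.4, 44.1, 68.6, 115.5, 0.0, 0.0.
Season total = 558.6 DD.
Complete generations = ⌊558.6 / 215⌋ = 2.

2 generations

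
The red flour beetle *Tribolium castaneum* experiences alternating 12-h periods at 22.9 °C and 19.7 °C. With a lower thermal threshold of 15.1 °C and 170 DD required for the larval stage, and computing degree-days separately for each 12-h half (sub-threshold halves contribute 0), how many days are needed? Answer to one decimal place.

27.4 days

Day half: max(0, 22.9 − 15.1) × 0.5 = 7.8 × 0.5 = 3.90 DD.
Night half: max(0, 19.7 − 15.1) × 0.5 = 4.6 × 0.5 = 2.30 DD.
Per 24 h: 6.20 DD/day.
Duration = 170 / 6.20 = 27.419 ≈ 27.4 days.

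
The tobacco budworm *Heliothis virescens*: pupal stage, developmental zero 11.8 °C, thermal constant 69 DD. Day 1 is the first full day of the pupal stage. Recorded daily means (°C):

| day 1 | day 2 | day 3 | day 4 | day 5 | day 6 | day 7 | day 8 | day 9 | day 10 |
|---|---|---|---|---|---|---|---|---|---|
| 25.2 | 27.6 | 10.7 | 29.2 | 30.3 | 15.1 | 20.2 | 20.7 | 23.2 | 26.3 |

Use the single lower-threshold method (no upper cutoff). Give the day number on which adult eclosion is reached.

day 7

Daily DD above 11.8 °C: 13.4, 15.8, 0.0, 17.4, 18.5, 3.3, 8.4, 8.9, 11.4, 14.5.
Cumulative: 13.4, 29.2, 29.2, 46.6, 65.1, 68.4, 76.8, 85.7, 97.1, 111.6.
The total first reaches 69 DD on day 7.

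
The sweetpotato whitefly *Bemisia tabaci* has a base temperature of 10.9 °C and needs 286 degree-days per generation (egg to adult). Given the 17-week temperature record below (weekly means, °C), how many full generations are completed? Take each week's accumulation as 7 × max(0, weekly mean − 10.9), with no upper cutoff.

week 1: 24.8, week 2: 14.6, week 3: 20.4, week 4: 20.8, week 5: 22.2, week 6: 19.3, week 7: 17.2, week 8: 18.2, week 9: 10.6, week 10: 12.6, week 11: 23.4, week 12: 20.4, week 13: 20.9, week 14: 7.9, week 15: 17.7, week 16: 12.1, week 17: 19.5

2 generations

Weekly DD (7 × max(0, T̄ − 10.9)): 97.3, 25.9, 66.5, 69.3, 79.1, 58.8, 44.1, 51.1, 0.0, 11.9, 87.5, 66.5, 70.0, 0.0, 47.6, 8.4, 60.2.
Season total = 844.2 DD.
Complete generations = ⌊844.2 / 286⌋ = 2.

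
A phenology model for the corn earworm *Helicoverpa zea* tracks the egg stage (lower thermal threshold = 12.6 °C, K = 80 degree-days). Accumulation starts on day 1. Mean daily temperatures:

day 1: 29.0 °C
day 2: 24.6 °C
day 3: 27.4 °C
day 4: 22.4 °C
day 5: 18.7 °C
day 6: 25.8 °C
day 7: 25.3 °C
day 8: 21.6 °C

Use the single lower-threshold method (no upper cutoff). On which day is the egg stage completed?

day 7

Daily DD above 12.6 °C: 16.4, 12.0, 14.8, 9.8, 6.1, 13.2, 12.7, 9.0.
Cumulative: 16.4, 28.4, 43.2, 53.0, 59.1, 72.3, 85.0, 94.0.
The total first reaches 80 DD on day 7.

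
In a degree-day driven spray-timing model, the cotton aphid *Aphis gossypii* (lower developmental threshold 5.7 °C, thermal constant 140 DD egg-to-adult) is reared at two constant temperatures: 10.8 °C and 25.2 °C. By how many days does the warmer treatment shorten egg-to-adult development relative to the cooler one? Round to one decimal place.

20.3 days

At 10.8 °C: 140 / (10.8 − 5.7) = 140 / 5.1 = 27.451 d.
At 25.2 °C: 140 / (25.2 − 5.7) = 140 / 19.5 = 7.179 d.
Difference = |27.451 − 7.179| = 20.271 ≈ 20.3 days.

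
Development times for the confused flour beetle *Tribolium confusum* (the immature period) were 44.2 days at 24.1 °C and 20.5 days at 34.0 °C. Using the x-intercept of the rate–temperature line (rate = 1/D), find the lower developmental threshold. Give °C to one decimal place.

15.5 °C

Linear rate model ⇒ the product D·(T − T_b) is constant across temperatures.
44.2·(24.1 − T_b) = 20.5·(34.0 − T_b)
T_b = (44.2·24.1 − 20.5·34.0) / (44.2 − 20.5) = 368.22 / 23.7 = 15.537 °C ≈ 15.5 °C.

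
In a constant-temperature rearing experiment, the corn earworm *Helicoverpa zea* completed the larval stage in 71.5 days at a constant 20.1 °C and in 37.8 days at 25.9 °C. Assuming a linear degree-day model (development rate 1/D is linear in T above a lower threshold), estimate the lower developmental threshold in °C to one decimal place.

Equal thermal constants: D₁(T₁ − T_b) = D₂(T₂ − T_b).
71.5·(20.1 − T_b) = 37.8·(25.9 − T_b)
T_b = (71.5·20.1 − 37.8·25.9) / (71.5 − 37.8) = 458.13 / 33.7 = 13.594 °C ≈ 13.6 °C.

13.6 °C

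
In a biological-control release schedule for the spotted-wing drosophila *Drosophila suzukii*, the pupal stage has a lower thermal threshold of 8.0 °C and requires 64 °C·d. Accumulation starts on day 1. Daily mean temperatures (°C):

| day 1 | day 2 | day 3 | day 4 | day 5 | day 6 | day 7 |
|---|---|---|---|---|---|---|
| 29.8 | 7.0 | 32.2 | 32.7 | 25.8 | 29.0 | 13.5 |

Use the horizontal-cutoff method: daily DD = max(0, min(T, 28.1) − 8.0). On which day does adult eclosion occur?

day 5

Daily DD above 8.0 °C (capped at 20.1): 20.1, 0.0, 20.1, 20.1, 17.8, 20.1, 5.5.
Cumulative: 20.1, 20.1, 40.2, 60.3, 78.1, 98.2, 103.7.
The total first reaches 64 DD on day 5.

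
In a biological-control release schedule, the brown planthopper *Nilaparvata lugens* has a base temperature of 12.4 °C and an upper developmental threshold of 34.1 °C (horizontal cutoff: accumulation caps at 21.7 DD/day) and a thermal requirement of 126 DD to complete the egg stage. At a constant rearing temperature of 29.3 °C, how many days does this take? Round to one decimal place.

Daily accumulation = 29.3 − 12.4 = 16.9 DD/day.
Duration = 126 / 16.9 = 7.456 ≈ 7.5 days.

7.5 days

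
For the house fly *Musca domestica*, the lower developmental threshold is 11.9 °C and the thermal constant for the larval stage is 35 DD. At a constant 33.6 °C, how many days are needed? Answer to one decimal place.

1.6 days

Daily accumulation = 33.6 − 11.9 = 21.7 DD/day.
Duration = 35 / 21.7 = 1.613 ≈ 1.6 days.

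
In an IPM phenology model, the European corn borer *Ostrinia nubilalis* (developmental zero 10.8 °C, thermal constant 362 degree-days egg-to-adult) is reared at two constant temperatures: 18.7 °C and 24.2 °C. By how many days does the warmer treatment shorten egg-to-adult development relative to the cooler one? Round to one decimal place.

18.8 days

At 18.7 °C: 362 / (18.7 − 10.8) = 362 / 7.9 = 45.823 d.
At 24.2 °C: 362 / (24.2 − 10.8) = 362 / 13.4 = 27.015 d.
Difference = |45.823 − 27.015| = 18.808 ≈ 18.8 days.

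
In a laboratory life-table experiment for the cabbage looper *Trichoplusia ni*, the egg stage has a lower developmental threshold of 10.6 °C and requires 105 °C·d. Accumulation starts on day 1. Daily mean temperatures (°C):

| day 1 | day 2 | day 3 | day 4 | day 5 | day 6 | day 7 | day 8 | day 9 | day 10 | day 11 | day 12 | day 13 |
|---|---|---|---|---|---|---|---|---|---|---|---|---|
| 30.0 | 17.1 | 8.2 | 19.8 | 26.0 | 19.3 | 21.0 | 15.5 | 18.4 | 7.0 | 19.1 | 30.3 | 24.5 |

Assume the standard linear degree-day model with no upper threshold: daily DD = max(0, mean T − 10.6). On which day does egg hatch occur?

day 12

Daily DD above 10.6 °C: 19.4, 6.5, 0.0, 9.2, 15.4, 8.7, 10.4, 4.9, 7.8, 0.0, 8.5, 19.7, 13.9.
Cumulative: 19.4, 25.9, 25.9, 35.1, 50.5, 59.2, 69.6, 74.5, 82.3, 82.3, 90.8, 110.5, 124.4.
The total first reaches 105 DD on day 12.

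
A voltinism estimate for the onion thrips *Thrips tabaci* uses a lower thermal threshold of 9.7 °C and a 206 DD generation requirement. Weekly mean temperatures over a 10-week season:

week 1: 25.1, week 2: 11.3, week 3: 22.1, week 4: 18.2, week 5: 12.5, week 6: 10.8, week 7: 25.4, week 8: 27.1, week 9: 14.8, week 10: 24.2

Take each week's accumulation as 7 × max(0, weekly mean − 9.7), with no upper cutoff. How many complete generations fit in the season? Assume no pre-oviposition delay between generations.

3 generations

Weekly DD (7 × max(0, T̄ − 9.7)): 107.8, 11.2, 86.8, 59.5, 19.6, 7.7, 109.9, 121.8, 35.7, 101.5.
Season total = 661.5 DD.
Complete generations = ⌊661.5 / 206⌋ = 3.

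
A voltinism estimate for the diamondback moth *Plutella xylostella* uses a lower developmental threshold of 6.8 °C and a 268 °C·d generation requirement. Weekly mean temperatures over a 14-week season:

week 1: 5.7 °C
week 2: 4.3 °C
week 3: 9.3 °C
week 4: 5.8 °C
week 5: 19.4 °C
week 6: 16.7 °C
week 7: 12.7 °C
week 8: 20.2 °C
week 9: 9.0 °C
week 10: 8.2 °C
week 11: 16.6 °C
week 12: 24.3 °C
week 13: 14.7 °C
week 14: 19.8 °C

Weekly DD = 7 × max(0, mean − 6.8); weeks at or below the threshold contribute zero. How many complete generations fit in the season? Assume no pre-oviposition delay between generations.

Weekly DD (7 × max(0, T̄ − 6.8)): 0.0, 0.0, 17.5, 0.0, 88.2, 69.3, 41.3, 93.8, 15.4, 9.8, 68.6, 122.5, 55.3, 91.0.
Season total = 672.7 DD.
Complete generations = ⌊672.7 / 268⌋ = 2.

2 generations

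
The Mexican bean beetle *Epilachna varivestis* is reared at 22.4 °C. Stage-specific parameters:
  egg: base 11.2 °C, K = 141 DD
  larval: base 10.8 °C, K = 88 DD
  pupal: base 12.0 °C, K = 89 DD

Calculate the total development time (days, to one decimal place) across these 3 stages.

28.7 days

egg: 141 / (22.4 − 11.2) = 141 / 11.2 = 12.589 d.
larval: 88 / (22.4 − 10.8) = 88 / 11.6 = 7.586 d.
pupal: 89 / (22.4 − 12.0) = 89 / 10.4 = 8.558 d.
Sum = 28.733 ≈ 28.7 days.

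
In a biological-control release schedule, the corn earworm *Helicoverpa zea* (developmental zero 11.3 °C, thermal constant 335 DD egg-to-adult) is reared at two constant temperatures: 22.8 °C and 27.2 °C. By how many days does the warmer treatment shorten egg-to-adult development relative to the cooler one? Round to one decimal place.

8.1 days

At 22.8 °C: 335 / (22.8 − 11.3) = 335 / 11.5 = 29.130 d.
At 27.2 °C: 335 / (27.2 − 11.3) = 335 / 15.9 = 21.069 d.
Difference = |29.130 − 21.069| = 8.061 ≈ 8.1 days.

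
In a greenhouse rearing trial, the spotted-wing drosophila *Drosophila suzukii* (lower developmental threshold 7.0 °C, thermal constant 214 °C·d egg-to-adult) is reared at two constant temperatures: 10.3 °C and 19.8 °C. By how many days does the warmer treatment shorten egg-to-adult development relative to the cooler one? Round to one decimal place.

At 10.3 °C: 214 / (10.3 − 7.0) = 214 / 3.3 = 64.848 d.
At 19.8 °C: 214 / (19.8 − 7.0) = 214 / 12.8 = 16.719 d.
Difference = |64.848 − 16.719| = 48.130 ≈ 48.1 days.

48.1 days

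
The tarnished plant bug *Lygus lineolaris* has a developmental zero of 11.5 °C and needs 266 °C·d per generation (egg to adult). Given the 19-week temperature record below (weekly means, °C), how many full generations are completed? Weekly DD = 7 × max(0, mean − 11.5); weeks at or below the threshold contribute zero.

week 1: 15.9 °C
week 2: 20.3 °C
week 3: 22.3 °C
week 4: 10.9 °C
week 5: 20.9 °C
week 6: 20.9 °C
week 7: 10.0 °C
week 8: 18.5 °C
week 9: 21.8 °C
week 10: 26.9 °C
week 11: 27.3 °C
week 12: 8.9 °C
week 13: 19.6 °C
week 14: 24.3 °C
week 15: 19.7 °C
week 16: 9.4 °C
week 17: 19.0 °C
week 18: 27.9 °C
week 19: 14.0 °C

Weekly DD (7 × max(0, T̄ − 11.5)): 30.8, 61.6, 75.6, 0.0, 65.8, 65.8, 0.0, 49.0, 72.1, 107.8, 110.6, 0.0, 56.7, 89.6, 57.4, 0.0, 52.5, 114.8, 17.5.
Season total = 1027.6 DD.
Complete generations = ⌊1027.6 / 266⌋ = 3.

3 generations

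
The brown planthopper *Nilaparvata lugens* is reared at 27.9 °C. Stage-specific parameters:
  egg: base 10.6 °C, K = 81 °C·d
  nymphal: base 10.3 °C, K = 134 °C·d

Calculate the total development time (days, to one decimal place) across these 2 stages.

12.3 days

egg: 81 / (27.9 − 10.6) = 81 / 17.3 = 4.682 d.
nymphal: 134 / (27.9 − 10.3) = 134 / 17.6 = 7.614 d.
Sum = 12.296 ≈ 12.3 days.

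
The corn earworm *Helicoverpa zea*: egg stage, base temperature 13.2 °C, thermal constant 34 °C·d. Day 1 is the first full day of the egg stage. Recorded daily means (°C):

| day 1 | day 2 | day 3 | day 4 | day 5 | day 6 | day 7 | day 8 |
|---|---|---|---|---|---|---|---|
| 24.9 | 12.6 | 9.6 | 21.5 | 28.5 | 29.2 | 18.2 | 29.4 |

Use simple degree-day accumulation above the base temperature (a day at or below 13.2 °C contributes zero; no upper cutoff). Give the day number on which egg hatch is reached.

day 5

Daily DD above 13.2 °C: 11.7, 0.0, 0.0, 8.3, 15.3, 16.0, 5.0, 16.2.
Cumulative: 11.7, 11.7, 11.7, 20.0, 35.3, 51.3, 56.3, 72.5.
The total first reaches 34 DD on day 5.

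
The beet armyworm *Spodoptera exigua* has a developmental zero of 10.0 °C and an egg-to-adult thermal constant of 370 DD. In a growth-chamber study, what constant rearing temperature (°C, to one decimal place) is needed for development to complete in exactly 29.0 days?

22.8 °C

Required daily accumulation = 370 / 29.0 = 12.759 DD/day.
T = T_base + 12.759 = 10.0 + 12.759 = 22.759 ≈ 22.8 °C.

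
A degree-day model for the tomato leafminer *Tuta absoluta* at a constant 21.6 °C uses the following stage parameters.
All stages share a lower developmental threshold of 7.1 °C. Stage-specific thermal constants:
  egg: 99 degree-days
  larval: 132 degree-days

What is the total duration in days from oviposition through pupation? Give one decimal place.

15.9 days

Daily accumulation at 21.6 °C = 21.6 − 7.1 = 14.5 DD/day.
Total K = 99 + 132 = 231 DD.
Total duration = 231 / 14.5 = 15.931 ≈ 15.9 days.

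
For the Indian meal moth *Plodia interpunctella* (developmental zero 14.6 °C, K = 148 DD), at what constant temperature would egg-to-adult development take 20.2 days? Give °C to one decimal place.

Required daily accumulation = 148 / 20.2 = 7.327 DD/day.
T = T_base + 7.327 = 14.6 + 7.327 = 21.927 ≈ 21.9 °C.

21.9 °C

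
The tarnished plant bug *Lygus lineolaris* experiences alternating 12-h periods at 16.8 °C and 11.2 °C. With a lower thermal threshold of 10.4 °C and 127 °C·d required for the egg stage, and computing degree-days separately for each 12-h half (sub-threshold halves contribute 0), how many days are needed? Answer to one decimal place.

35.3 days

Day half: max(0, 16.8 − 10.4) × 0.5 = 6.4 × 0.5 = 3.20 DD.
Night half: max(0, 11.2 − 10.4) × 0.5 = 0.8 × 0.5 = 0.40 DD.
Per 24 h: 3.60 DD/day.
Duration = 127 / 3.60 = 35.278 ≈ 35.3 days.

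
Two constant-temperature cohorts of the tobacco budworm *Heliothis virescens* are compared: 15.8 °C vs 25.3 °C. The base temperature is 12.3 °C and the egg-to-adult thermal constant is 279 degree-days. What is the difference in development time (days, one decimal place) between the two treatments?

58.3 days

At 15.8 °C: 279 / (15.8 − 12.3) = 279 / 3.5 = 79.714 d.
At 25.3 °C: 279 / (25.3 − 12.3) = 279 / 13.0 = 21.462 d.
Difference = |79.714 − 21.462| = 58.253 ≈ 58.3 days.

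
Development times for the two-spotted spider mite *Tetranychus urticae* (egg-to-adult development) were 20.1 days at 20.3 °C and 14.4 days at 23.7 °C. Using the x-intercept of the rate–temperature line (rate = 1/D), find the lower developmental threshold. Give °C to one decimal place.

Linear rate model ⇒ the product D·(T − T_b) is constant across temperatures.
20.1·(20.3 − T_b) = 14.4·(23.7 − T_b)
T_b = (20.1·20.3 − 14.4·23.7) / (20.1 − 14.4) = 66.75 / 5.7 = 11.711 °C ≈ 11.7 °C.

11.7 °C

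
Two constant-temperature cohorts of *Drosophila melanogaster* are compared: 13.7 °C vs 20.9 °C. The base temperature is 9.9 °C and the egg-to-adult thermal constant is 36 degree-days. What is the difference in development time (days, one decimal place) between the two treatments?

6.2 days

At 13.7 °C: 36 / (13.7 − 9.9) = 36 / 3.8 = 9.474 d.
At 20.9 °C: 36 / (20.9 − 9.9) = 36 / 11.0 = 3.273 d.
Difference = |9.474 − 3.273| = 6.201 ≈ 6.2 days.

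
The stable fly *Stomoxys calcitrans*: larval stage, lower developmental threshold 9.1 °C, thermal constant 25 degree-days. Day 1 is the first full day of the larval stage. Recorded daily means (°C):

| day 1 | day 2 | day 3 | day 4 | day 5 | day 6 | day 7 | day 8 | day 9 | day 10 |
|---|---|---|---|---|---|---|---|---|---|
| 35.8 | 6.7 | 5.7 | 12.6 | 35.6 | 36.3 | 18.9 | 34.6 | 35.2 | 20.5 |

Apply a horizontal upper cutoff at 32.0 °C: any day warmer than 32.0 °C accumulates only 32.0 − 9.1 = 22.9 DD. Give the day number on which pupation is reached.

day 4

Daily DD above 9.1 °C (capped at 22.9): 22.9, 0.0, 0.0, 3.5, 22.9, 22.9, 9.8, 22.9, 22.9, 11.4.
Cumulative: 22.9, 22.9, 22.9, 26.4, 49.3, 72.2, 82.0, 104.9, 127.8, 139.2.
The total first reaches 25 DD on day 4.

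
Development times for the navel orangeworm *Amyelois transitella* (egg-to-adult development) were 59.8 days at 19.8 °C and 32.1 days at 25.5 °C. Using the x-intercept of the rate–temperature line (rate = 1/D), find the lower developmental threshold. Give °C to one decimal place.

13.2 °C

Equal thermal constants: D₁(T₁ − T_b) = D₂(T₂ − T_b).
59.8·(19.8 − T_b) = 32.1·(25.5 − T_b)
T_b = (59.8·19.8 − 32.1·25.5) / (59.8 − 32.1) = 365.49 / 27.7 = 13.195 °C ≈ 13.2 °C.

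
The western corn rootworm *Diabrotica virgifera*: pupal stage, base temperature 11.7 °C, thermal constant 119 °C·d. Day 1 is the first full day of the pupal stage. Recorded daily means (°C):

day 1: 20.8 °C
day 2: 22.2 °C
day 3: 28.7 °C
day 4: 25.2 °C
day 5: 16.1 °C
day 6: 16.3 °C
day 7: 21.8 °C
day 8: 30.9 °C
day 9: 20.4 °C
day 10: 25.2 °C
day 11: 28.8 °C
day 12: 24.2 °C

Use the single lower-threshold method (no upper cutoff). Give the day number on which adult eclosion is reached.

Daily DD above 11.7 °C: 9.1, 10.5, 17.0, 13.5, 4.4, 4.6, 10.1, 19.2, 8.7, 13.5, 17.1, 12.5.
Cumulative: 9.1, 19.6, 36.6, 50.1, 54.5, 59.1, 69.2, 88.4, 97.1, 110.6, 127.7, 140.2.
The total first reaches 119 DD on day 11.

day 11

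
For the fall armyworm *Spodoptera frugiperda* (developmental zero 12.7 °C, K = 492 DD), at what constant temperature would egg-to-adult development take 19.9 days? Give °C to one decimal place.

Required daily accumulation = 492 / 19.9 = 24.724 DD/day.
T = T_base + 24.724 = 12.7 + 24.724 = 37.424 ≈ 37.4 °C.

37.4 °C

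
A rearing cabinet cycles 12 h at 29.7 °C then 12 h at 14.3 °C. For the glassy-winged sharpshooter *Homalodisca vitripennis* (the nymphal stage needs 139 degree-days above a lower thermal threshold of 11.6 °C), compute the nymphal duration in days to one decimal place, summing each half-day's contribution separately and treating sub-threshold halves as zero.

13.4 days

Day half: max(0, 29.7 − 11.6) × 0.5 = 18.1 × 0.5 = 9.05 DD.
Night half: max(0, 14.3 − 11.6) × 0.5 = 2.7 × 0.5 = 1.35 DD.
Per 24 h: 10.40 DD/day.
Duration = 139 / 10.40 = 13.365 ≈ 13.4 days.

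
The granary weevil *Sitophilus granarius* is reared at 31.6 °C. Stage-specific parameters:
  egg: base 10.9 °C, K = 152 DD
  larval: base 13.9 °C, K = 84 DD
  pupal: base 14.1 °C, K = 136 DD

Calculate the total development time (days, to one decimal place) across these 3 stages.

egg: 152 / (31.6 − 10.9) = 152 / 20.7 = 7.343 d.
larval: 84 / (31.6 − 13.9) = 84 / 17.7 = 4.746 d.
pupal: 136 / (31.6 − 14.1) = 136 / 17.5 = 7.771 d.
Sum = 19.860 ≈ 19.9 days.

19.9 days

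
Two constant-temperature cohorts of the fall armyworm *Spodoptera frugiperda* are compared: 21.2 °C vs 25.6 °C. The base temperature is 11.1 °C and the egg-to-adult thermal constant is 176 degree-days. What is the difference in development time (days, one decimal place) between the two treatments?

At 21.2 °C: 176 / (21.2 − 11.1) = 176 / 10.1 = 17.426 d.
At 25.6 °C: 176 / (25.6 − 11.1) = 176 / 14.5 = 12.138 d.
Difference = |17.426 − 12.138| = 5.288 ≈ 5.3 days.

5.3 days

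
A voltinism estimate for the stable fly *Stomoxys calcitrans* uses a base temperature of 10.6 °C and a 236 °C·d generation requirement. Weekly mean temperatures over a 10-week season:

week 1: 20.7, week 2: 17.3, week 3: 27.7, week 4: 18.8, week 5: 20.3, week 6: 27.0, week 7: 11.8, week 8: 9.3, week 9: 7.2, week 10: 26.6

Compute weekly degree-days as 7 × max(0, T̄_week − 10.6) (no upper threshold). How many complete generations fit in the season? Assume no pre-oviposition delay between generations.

2 generations

Weekly DD (7 × max(0, T̄ − 10.6)): 70.7, 46.9, 119.7, 57.4, 67.9, 114.8, 8.4, 0.0, 0.0, 112.0.
Season total = 597.8 DD.
Complete generations = ⌊597.8 / 236⌋ = 2.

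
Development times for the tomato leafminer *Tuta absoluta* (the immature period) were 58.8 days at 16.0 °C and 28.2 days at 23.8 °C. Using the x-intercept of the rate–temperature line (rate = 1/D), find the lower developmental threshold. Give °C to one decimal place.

Under the model K = D·(T − T_b), so D₁·(T₁ − T_b) = D₂·(T₂ − T_b).
58.8·(16.0 − T_b) = 28.2·(23.8 − T_b)
T_b = (58.8·16.0 − 28.2·23.8) / (58.8 − 28.2) = 269.64 / 30.6 = 8.812 °C ≈ 8.8 °C.

8.8 °C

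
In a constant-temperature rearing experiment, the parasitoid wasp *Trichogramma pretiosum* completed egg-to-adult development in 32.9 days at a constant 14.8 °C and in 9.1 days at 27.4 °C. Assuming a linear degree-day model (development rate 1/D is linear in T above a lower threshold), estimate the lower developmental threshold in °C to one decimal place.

10.0 °C

Under the model K = D·(T − T_b), so D₁·(T₁ − T_b) = D₂·(T₂ − T_b).
32.9·(14.8 − T_b) = 9.1·(27.4 − T_b)
T_b = (32.9·14.8 − 9.1·27.4) / (32.9 − 9.1) = 237.58 / 23.8 = 9.982 °C ≈ 10.0 °C.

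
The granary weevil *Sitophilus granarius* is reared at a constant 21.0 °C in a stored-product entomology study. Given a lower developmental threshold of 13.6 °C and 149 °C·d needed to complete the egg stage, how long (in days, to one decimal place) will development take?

Daily accumulation = 21.0 − 13.6 = 7.4 DD/day.
Duration = 149 / 7.4 = 20.135 ≈ 20.1 days.

20.1 days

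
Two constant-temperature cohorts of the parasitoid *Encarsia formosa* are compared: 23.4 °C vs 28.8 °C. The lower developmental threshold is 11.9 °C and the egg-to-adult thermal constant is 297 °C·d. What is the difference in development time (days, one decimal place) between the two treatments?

At 23.4 °C: 297 / (23.4 − 11.9) = 297 / 11.5 = 25.826 d.
At 28.8 °C: 297 / (28.8 − 11.9) = 297 / 16.9 = 17.574 d.
Difference = |25.826 − 17.574| = 8.252 ≈ 8.3 days.

8.3 days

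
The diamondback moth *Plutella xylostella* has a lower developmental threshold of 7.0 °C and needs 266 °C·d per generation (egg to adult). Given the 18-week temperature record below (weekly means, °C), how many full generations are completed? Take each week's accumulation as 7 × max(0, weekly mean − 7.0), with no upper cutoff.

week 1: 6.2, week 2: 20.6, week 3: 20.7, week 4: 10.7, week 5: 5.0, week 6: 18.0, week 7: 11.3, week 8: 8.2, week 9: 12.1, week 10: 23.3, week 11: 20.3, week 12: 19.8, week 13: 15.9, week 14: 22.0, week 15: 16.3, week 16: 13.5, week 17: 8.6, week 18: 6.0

Weekly DD (7 × max(0, T̄ − 7.0)): 0.0, 95.2, 95.9, 25.9, 0.0, 77.0, 30.1, 8.4, 35.7, 114.1, 93.1, 89.6, 62.3, 105.0, 65.1, 45.5, 11.2, 0.0.
Season total = 954.1 DD.
Complete generations = ⌊954.1 / 266⌋ = 3.

3 generations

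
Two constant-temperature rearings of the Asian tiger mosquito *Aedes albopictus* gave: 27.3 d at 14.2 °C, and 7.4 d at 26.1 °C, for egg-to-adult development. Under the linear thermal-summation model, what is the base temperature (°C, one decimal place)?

Linear rate model ⇒ the product D·(T − T_b) is constant across temperatures.
27.3·(14.2 − T_b) = 7.4·(26.1 − T_b)
T_b = (27.3·14.2 − 7.4·26.1) / (27.3 − 7.4) = 194.52 / 19.9 = 9.775 °C ≈ 9.8 °C.

9.8 °C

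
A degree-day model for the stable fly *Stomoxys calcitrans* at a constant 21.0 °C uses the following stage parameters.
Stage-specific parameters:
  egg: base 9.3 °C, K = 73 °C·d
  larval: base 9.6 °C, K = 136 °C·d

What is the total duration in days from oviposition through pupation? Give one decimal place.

18.2 days

egg: 73 / (21.0 − 9.3) = 73 / 11.7 = 6.239 d.
larval: 136 / (21.0 − 9.6) = 136 / 11.4 = 11.930 d.
Sum = 18.169 ≈ 18.2 days.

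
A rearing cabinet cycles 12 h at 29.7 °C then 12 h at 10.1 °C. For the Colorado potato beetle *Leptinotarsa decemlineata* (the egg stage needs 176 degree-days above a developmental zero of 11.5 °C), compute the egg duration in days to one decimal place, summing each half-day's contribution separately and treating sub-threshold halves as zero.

Day half: max(0, 29.7 − 11.5) × 0.5 = 18.2 × 0.5 = 9.10 DD.
Night half: max(0, 10.1 − 11.5) × 0.5 = 0.0 × 0.5 = 0.00 DD.
Per 24 h: 9.10 DD/day.
Duration = 176 / 9.10 = 19.341 ≈ 19.3 days.

19.3 days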